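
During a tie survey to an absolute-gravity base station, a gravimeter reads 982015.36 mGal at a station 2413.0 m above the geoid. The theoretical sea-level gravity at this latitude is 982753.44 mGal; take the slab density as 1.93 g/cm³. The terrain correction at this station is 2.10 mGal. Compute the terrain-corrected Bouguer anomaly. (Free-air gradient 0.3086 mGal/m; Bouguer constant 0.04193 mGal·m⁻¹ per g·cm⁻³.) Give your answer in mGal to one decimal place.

Free-air correction = 0.3086 × 2413.0 = 744.65 mGal
Free-air anomaly = 982015.36 − 982753.44 + (744.65) = 6.57 mGal
Bouguer slab correction = 0.04193 × 1.93 × 2413.0 = 195.27 mGal
Simple Bouguer anomaly = 6.57 − (195.27) = -188.70 mGal
Complete Bouguer anomaly = -188.70 + 2.10 = -186.60 mGal

-186.6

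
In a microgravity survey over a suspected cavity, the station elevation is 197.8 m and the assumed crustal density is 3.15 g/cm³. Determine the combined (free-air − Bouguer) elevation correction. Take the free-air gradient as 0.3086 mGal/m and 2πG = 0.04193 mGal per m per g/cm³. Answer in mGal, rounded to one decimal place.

34.9

Combined gradient = 0.3086 − 0.04193 × 3.15 = 0.1765205 mGal/m
Combined elevation correction = 0.1765205 × 197.8 = 34.9 mGal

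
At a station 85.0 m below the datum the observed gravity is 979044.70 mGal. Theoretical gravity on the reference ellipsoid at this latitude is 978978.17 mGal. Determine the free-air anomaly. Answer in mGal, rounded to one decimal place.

40.3

Free-air correction = 0.3086 × -85.0 = -26.23 mGal
Free-air anomaly = 979044.70 − 978978.17 + (-26.23) = 40.30 mGal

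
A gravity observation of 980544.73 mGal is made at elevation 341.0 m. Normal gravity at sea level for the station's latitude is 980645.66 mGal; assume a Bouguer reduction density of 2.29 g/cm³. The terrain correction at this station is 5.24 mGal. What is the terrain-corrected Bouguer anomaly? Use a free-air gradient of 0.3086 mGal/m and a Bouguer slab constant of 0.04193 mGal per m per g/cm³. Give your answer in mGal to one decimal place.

Free-air correction = 0.3086 × 341.0 = 105.23 mGal
Free-air anomaly = 980544.73 − 980645.66 + (105.23) = 4.30 mGal
Bouguer slab correction = 0.04193 × 2.29 × 341.0 = 32.74 mGal
Simple Bouguer anomaly = 4.30 − (32.74) = -28.44 mGal
Complete Bouguer anomaly = -28.44 + 5.24 = -23.20 mGal

-23.2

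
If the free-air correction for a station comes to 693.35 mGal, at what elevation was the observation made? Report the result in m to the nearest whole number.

h = 693.35 / 0.3086 = 2246.76 m

2247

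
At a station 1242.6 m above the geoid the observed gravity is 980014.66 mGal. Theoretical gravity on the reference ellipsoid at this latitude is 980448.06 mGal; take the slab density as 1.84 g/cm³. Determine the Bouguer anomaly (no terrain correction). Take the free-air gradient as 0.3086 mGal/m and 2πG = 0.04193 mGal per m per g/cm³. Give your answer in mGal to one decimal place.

Free-air correction = 0.3086 × 1242.6 = 383.47 mGal
Free-air anomaly = 980014.66 − 980448.06 + (383.47) = -49.93 mGal
Bouguer slab correction = 0.04193 × 1.84 × 1242.6 = 95.87 mGal
Simple Bouguer anomaly = -49.93 − (95.87) = -145.80 mGal

-145.8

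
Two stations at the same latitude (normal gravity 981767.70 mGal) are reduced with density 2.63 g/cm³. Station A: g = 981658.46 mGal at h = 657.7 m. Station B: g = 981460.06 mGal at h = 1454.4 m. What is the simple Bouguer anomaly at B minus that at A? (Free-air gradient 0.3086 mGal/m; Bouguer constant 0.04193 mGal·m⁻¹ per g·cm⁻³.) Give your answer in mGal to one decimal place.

-40.4

Δg_SB(A) = 981658.46 − 981767.70 + 0.3086×657.7 − 0.04193×2.63×657.7 = 21.20 mGal
Δg_SB(B) = 981460.06 − 981767.70 + 0.3086×1454.4 − 0.04193×2.63×1454.4 = -19.20 mGal
Difference = -19.20 − (21.20) = -40.40 mGal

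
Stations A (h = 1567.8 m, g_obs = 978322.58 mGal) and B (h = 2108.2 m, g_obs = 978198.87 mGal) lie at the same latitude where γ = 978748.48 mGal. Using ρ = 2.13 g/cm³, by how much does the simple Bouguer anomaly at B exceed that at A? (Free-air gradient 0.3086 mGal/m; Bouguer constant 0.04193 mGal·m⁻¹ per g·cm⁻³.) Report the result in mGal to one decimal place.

Δg_SB(A) = 978322.58 − 978748.48 + 0.3086×1567.8 − 0.04193×2.13×1567.8 = -82.10 mGal
Δg_SB(B) = 978198.87 − 978748.48 + 0.3086×2108.2 − 0.04193×2.13×2108.2 = -87.30 mGal
Difference = -87.30 − (-82.10) = -5.20 mGal

-5.2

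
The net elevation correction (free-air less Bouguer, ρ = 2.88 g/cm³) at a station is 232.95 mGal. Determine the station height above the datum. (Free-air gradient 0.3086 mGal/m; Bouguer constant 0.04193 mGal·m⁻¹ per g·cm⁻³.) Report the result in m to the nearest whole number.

1240

Combined gradient = 0.3086 − 0.04193 × 2.88 = 0.1878416 mGal/m
h = 232.95 / 0.1878416 = 1240.14 m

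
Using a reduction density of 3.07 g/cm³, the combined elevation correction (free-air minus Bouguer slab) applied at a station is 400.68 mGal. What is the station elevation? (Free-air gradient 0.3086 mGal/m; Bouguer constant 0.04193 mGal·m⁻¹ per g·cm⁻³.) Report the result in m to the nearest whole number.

Combined gradient = 0.3086 − 0.04193 × 3.07 = 0.1798749 mGal/m
h = 400.68 / 0.1798749 = 2227.55 m

2228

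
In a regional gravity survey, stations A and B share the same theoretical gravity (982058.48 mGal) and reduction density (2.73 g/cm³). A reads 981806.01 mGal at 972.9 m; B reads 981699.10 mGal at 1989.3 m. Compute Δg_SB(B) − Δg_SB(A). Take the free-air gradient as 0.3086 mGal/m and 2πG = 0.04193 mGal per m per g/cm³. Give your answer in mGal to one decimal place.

90.4

Δg_SB(A) = 981806.01 − 982058.48 + 0.3086×972.9 − 0.04193×2.73×972.9 = -63.60 mGal
Δg_SB(B) = 981699.10 − 982058.48 + 0.3086×1989.3 − 0.04193×2.73×1989.3 = 26.80 mGal
Difference = 26.80 − (-63.60) = 90.40 mGal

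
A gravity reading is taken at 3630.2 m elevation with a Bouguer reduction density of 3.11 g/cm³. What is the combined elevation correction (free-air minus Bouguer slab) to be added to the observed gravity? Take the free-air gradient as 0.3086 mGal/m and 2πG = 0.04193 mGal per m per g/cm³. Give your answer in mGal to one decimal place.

646.9

Combined gradient = 0.3086 − 0.04193 × 3.11 = 0.1781977 mGal/m
Combined elevation correction = 0.1781977 × 3630.2 = 646.9 mGal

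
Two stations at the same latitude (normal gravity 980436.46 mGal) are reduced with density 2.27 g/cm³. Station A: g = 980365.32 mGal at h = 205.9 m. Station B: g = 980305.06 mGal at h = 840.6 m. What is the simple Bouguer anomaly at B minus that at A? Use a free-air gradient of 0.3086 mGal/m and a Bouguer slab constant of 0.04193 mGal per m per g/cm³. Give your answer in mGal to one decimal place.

Δg_SB(A) = 980365.32 − 980436.46 + 0.3086×205.9 − 0.04193×2.27×205.9 = -27.20 mGal
Δg_SB(B) = 980305.06 − 980436.46 + 0.3086×840.6 − 0.04193×2.27×840.6 = 48.00 mGal
Difference = 48.00 − (-27.20) = 75.20 mGal

75.2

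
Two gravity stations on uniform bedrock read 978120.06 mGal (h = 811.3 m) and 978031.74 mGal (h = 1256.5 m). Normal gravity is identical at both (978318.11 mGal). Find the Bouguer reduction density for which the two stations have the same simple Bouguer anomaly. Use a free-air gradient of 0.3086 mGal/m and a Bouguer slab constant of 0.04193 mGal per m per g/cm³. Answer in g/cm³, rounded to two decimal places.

Δg_obs = 978031.74 − 978120.06 = -88.32 mGal over Δh = 1256.5 − 811.3 = 445.2 m
Equal Bouguer anomalies ⇒ Δg_obs + (0.3086 − 0.04193ρ)·Δh = 0
0.3086 − 0.04193ρ = −Δg_obs/Δh = 0.19838
ρ = (0.3086 − 0.19838) / 0.04193 = 2.63 g/cm³

2.63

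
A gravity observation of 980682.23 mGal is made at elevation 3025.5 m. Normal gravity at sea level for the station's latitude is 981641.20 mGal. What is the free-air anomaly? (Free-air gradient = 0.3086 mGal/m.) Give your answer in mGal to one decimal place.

-25.3

Free-air correction = 0.3086 × 3025.5 = 933.67 mGal
Free-air anomaly = 980682.23 − 981641.20 + (933.67) = -25.30 mGal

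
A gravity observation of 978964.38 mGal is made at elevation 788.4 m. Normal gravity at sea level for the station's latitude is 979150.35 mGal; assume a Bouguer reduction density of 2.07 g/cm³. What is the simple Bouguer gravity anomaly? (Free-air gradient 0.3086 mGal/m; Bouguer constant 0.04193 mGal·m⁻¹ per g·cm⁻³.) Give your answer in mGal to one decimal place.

-11.1

Free-air correction = 0.3086 × 788.4 = 243.30 mGal
Free-air anomaly = 978964.38 − 979150.35 + (243.30) = 57.33 mGal
Bouguer slab correction = 0.04193 × 2.07 × 788.4 = 68.43 mGal
Simple Bouguer anomaly = 57.33 − (68.43) = -11.10 mGal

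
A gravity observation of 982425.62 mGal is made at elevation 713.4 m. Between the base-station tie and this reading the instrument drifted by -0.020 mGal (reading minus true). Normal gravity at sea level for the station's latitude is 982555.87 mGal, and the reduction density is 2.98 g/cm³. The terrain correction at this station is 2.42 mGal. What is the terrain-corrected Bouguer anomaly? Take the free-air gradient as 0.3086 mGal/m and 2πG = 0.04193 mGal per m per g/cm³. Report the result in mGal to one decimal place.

3.2

Drift-corrected reading = 982425.62 − (-0.020) = 982425.640 mGal
Free-air correction = 0.3086 × 713.4 = 220.16 mGal
Free-air anomaly = 982425.640 − 982555.87 + (220.16) = 89.930 mGal
Bouguer slab correction = 0.04193 × 2.98 × 713.4 = 89.14 mGal
Simple Bouguer anomaly = 89.930 − (89.14) = 0.790 mGal
Complete Bouguer anomaly = 0.790 + 2.42 = 3.210 mGal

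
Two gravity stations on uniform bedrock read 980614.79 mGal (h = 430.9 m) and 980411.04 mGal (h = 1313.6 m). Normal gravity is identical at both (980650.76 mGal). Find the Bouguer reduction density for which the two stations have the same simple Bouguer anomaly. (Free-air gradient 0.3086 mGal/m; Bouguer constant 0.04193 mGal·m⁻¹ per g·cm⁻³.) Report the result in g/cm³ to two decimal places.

Δg_obs = 980411.04 − 980614.79 = -203.75 mGal over Δh = 1313.6 − 430.9 = 882.7 m
Equal Bouguer anomalies ⇒ Δg_obs + (0.3086 − 0.04193ρ)·Δh = 0
0.3086 − 0.04193ρ = −Δg_obs/Δh = 0.23083
ρ = (0.3086 − 0.23083) / 0.04193 = 1.85 g/cm³

1.85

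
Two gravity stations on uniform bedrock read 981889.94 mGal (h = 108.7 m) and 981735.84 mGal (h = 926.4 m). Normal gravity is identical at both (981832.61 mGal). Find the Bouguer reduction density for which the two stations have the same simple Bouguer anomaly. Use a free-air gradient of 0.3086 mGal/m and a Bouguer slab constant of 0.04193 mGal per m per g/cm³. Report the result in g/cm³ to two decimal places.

2.87

Δg_obs = 981735.84 − 981889.94 = -154.10 mGal over Δh = 926.4 − 108.7 = 817.7 m
Equal Bouguer anomalies ⇒ Δg_obs + (0.3086 − 0.04193ρ)·Δh = 0
0.3086 − 0.04193ρ = −Δg_obs/Δh = 0.18846
ρ = (0.3086 − 0.18846) / 0.04193 = 2.87 g/cm³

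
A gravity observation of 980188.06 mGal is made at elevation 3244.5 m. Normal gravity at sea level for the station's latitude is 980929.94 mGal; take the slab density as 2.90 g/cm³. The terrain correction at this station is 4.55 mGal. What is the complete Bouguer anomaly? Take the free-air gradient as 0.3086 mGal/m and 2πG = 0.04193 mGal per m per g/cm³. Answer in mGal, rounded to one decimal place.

-130.6

Free-air correction = 0.3086 × 3244.5 = 1001.25 mGal
Free-air anomaly = 980188.06 − 980929.94 + (1001.25) = 259.37 mGal
Bouguer slab correction = 0.04193 × 2.90 × 3244.5 = 394.52 mGal
Simple Bouguer anomaly = 259.37 − (394.52) = -135.15 mGal
Complete Bouguer anomaly = -135.15 + 4.55 = -130.60 mGal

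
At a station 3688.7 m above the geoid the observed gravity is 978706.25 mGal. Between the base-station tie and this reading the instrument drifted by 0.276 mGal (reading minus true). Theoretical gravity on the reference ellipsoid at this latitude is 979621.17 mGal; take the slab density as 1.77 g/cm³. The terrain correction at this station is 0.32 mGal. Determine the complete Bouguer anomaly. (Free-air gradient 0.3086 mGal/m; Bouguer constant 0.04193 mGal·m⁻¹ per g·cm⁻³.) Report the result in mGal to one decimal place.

-50.3

Drift-corrected reading = 978706.25 − (0.276) = 978705.974 mGal
Free-air correction = 0.3086 × 3688.7 = 1138.33 mGal
Free-air anomaly = 978705.974 − 979621.17 + (1138.33) = 223.134 mGal
Bouguer slab correction = 0.04193 × 1.77 × 3688.7 = 273.76 mGal
Simple Bouguer anomaly = 223.134 − (273.76) = -50.626 mGal
Complete Bouguer anomaly = -50.626 + 0.32 = -50.306 mGal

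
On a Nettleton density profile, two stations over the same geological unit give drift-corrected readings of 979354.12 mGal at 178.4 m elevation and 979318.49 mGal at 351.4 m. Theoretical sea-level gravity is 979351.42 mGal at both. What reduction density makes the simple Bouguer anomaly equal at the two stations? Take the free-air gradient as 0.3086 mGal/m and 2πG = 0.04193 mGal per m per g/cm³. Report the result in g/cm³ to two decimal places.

2.45

Δg_obs = 979318.49 − 979354.12 = -35.63 mGal over Δh = 351.4 − 178.4 = 173.0 m
Equal Bouguer anomalies ⇒ Δg_obs + (0.3086 − 0.04193ρ)·Δh = 0
0.3086 − 0.04193ρ = −Δg_obs/Δh = 0.20595
ρ = (0.3086 − 0.20595) / 0.04193 = 2.45 g/cm³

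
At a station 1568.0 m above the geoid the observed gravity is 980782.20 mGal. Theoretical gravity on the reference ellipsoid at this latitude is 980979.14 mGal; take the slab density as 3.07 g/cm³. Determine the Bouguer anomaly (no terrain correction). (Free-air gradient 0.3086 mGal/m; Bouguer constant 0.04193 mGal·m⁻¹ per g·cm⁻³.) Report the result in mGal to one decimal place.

85.1

Free-air correction = 0.3086 × 1568.0 = 483.88 mGal
Free-air anomaly = 980782.20 − 980979.14 + (483.88) = 286.94 mGal
Bouguer slab correction = 0.04193 × 3.07 × 1568.0 = 201.84 mGal
Simple Bouguer anomaly = 286.94 − (201.84) = 85.10 mGal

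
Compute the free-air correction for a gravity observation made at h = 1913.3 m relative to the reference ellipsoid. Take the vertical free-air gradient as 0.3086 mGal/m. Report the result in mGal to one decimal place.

590.4

Free-air correction = 0.3086 × 1913.3 = 590.4 mGal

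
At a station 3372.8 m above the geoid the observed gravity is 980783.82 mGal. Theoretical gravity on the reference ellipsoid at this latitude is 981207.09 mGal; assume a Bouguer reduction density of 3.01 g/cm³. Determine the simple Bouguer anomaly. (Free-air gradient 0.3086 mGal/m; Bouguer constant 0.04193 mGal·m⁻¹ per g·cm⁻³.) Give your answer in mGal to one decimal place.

Free-air correction = 0.3086 × 3372.8 = 1040.85 mGal
Free-air anomaly = 980783.82 − 981207.09 + (1040.85) = 617.58 mGal
Bouguer slab correction = 0.04193 × 3.01 × 3372.8 = 425.68 mGal
Simple Bouguer anomaly = 617.58 − (425.68) = 191.90 mGal

191.9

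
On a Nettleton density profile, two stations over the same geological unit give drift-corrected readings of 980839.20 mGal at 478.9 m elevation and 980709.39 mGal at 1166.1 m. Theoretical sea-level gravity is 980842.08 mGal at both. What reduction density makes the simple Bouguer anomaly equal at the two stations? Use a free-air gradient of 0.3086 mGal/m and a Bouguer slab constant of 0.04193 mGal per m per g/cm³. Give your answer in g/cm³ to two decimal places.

Δg_obs = 980709.39 − 980839.20 = -129.81 mGal over Δh = 1166.1 − 478.9 = 687.2 m
Equal Bouguer anomalies ⇒ Δg_obs + (0.3086 − 0.04193ρ)·Δh = 0
0.3086 − 0.04193ρ = −Δg_obs/Δh = 0.18890
ρ = (0.3086 − 0.18890) / 0.04193 = 2.85 g/cm³

2.85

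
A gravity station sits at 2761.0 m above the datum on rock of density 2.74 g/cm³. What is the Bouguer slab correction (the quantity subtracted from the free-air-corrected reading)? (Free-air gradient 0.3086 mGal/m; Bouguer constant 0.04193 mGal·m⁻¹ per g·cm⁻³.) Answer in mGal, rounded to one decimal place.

317.2

Bouguer slab correction = 0.04193 × 2.74 × 2761.0 = 317.2 mGal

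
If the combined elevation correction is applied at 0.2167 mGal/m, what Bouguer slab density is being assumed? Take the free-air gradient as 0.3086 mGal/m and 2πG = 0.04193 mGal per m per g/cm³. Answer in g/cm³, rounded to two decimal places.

0.2167 = 0.3086 − 0.04193 × ρ
ρ = (0.3086 − 0.2167) / 0.04193 = 2.19 g/cm³

2.19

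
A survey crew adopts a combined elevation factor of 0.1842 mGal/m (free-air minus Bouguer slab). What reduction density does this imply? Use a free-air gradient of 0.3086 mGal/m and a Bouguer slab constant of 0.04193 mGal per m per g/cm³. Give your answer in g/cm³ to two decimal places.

2.97

0.1842 = 0.3086 − 0.04193 × ρ
ρ = (0.3086 − 0.1842) / 0.04193 = 2.97 g/cm³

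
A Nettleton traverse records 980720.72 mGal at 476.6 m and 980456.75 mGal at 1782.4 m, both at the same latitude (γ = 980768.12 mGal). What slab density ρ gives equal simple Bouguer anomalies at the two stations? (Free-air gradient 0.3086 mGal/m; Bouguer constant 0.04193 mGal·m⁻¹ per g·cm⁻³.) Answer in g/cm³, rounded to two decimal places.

Δg_obs = 980456.75 − 980720.72 = -263.97 mGal over Δh = 1782.4 − 476.6 = 1305.8 m
Equal Bouguer anomalies ⇒ Δg_obs + (0.3086 − 0.04193ρ)·Δh = 0
0.3086 − 0.04193ρ = −Δg_obs/Δh = 0.20215
ρ = (0.3086 − 0.20215) / 0.04193 = 2.54 g/cm³

2.54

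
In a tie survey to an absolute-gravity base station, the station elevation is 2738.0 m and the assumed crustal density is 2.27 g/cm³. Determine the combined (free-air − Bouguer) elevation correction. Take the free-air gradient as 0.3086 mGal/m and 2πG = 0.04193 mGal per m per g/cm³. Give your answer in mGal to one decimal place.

Combined gradient = 0.3086 − 0.04193 × 2.27 = 0.2134189 mGal/m
Combined elevation correction = 0.2134189 × 2738.0 = 584.3 mGal

584.3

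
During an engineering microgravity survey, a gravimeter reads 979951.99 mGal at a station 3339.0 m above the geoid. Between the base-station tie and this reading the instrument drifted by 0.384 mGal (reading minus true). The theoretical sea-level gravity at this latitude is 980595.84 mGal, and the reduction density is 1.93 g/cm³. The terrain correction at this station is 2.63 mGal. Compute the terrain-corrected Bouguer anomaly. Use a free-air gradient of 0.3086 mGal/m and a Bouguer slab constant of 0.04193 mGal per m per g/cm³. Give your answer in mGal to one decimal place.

118.6

Drift-corrected reading = 979951.99 − (0.384) = 979951.606 mGal
Free-air correction = 0.3086 × 3339.0 = 1030.42 mGal
Free-air anomaly = 979951.606 − 980595.84 + (1030.42) = 386.186 mGal
Bouguer slab correction = 0.04193 × 1.93 × 3339.0 = 270.21 mGal
Simple Bouguer anomaly = 386.186 − (270.21) = 115.976 mGal
Complete Bouguer anomaly = 115.976 + 2.63 = 118.606 mGal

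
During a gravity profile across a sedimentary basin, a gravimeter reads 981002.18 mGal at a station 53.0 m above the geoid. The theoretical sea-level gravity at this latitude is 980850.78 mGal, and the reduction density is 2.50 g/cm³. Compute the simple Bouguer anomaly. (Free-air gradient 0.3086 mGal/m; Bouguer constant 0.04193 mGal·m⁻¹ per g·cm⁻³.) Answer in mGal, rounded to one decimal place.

162.2

Free-air correction = 0.3086 × 53.0 = 16.36 mGal
Free-air anomaly = 981002.18 − 980850.78 + (16.36) = 167.76 mGal
Bouguer slab correction = 0.04193 × 2.50 × 53.0 = 5.56 mGal
Simple Bouguer anomaly = 167.76 − (5.56) = 162.20 mGal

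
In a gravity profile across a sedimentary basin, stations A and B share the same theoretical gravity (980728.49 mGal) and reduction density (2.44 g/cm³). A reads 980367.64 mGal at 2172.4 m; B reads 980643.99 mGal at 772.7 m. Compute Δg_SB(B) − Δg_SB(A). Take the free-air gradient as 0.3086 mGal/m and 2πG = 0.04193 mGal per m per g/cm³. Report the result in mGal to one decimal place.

Δg_SB(A) = 980367.64 − 980728.49 + 0.3086×2172.4 − 0.04193×2.44×2172.4 = 87.30 mGal
Δg_SB(B) = 980643.99 − 980728.49 + 0.3086×772.7 − 0.04193×2.44×772.7 = 74.90 mGal
Difference = 74.90 − (87.30) = -12.40 mGal

-12.4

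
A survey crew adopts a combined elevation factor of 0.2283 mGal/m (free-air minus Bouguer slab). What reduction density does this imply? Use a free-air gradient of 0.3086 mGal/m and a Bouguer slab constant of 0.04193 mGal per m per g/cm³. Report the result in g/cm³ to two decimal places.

1.92

0.2283 = 0.3086 − 0.04193 × ρ
ρ = (0.3086 − 0.2283) / 0.04193 = 1.92 g/cm³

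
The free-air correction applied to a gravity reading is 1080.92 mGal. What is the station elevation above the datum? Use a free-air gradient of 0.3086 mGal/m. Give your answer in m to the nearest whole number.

h = 1080.92 / 0.3086 = 3502.66 m

3503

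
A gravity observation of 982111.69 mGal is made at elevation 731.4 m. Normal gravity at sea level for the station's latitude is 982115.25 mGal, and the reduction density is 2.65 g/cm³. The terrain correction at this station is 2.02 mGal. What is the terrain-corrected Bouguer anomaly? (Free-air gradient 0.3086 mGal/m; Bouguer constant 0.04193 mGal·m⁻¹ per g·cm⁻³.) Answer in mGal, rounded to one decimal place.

142.9

Free-air correction = 0.3086 × 731.4 = 225.71 mGal
Free-air anomaly = 982111.69 − 982115.25 + (225.71) = 222.15 mGal
Bouguer slab correction = 0.04193 × 2.65 × 731.4 = 81.27 mGal
Simple Bouguer anomaly = 222.15 − (81.27) = 140.88 mGal
Complete Bouguer anomaly = 140.88 + 2.02 = 142.90 mGal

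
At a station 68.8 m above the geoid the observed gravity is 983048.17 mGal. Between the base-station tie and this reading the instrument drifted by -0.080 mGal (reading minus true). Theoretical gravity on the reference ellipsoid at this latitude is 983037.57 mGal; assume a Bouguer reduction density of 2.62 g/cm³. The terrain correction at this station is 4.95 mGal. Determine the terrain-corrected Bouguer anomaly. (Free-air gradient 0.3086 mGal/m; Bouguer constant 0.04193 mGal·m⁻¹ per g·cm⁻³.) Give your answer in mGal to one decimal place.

Drift-corrected reading = 983048.17 − (-0.080) = 983048.250 mGal
Free-air correction = 0.3086 × 68.8 = 21.23 mGal
Free-air anomaly = 983048.250 − 983037.57 + (21.23) = 31.910 mGal
Bouguer slab correction = 0.04193 × 2.62 × 68.8 = 7.56 mGal
Simple Bouguer anomaly = 31.910 − (7.56) = 24.350 mGal
Complete Bouguer anomaly = 24.350 + 4.95 = 29.300 mGal

29.3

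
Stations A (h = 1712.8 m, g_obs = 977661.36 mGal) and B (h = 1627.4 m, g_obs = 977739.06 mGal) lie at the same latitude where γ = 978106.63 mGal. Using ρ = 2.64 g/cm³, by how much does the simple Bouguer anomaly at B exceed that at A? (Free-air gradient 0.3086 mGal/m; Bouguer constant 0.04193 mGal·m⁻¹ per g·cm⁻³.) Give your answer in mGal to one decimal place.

60.8

Δg_SB(A) = 977661.36 − 978106.63 + 0.3086×1712.8 − 0.04193×2.64×1712.8 = -106.30 mGal
Δg_SB(B) = 977739.06 − 978106.63 + 0.3086×1627.4 − 0.04193×2.64×1627.4 = -45.50 mGal
Difference = -45.50 − (-106.30) = 60.80 mGal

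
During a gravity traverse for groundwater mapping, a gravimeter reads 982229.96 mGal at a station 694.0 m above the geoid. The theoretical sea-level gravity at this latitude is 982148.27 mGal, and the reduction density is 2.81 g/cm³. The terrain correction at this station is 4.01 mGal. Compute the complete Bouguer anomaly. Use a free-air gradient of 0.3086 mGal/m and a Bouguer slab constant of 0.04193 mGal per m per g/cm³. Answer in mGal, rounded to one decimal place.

Free-air correction = 0.3086 × 694.0 = 214.17 mGal
Free-air anomaly = 982229.96 − 982148.27 + (214.17) = 295.86 mGal
Bouguer slab correction = 0.04193 × 2.81 × 694.0 = 81.77 mGal
Simple Bouguer anomaly = 295.86 − (81.77) = 214.09 mGal
Complete Bouguer anomaly = 214.09 + 4.01 = 218.10 mGal

218.1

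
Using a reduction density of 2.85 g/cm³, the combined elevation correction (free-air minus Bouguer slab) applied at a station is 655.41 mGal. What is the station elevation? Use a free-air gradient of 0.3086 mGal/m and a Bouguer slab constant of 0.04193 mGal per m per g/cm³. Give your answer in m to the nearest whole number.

3466

Combined gradient = 0.3086 − 0.04193 × 2.85 = 0.1890995 mGal/m
h = 655.41 / 0.1890995 = 3465.95 m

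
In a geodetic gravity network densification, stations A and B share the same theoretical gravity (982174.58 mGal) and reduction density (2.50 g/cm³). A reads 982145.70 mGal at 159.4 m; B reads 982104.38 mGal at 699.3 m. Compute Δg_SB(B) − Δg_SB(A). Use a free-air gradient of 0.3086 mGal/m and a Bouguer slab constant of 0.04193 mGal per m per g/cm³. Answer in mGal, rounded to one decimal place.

Δg_SB(A) = 982145.70 − 982174.58 + 0.3086×159.4 − 0.04193×2.50×159.4 = 3.60 mGal
Δg_SB(B) = 982104.38 − 982174.58 + 0.3086×699.3 − 0.04193×2.50×699.3 = 72.30 mGal
Difference = 72.30 − (3.60) = 68.70 mGal

68.7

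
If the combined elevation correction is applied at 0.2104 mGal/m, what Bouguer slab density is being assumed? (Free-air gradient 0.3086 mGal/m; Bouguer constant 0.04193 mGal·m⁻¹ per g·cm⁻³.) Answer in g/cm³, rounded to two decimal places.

0.2104 = 0.3086 − 0.04193 × ρ
ρ = (0.3086 − 0.2104) / 0.04193 = 2.34 g/cm³

2.34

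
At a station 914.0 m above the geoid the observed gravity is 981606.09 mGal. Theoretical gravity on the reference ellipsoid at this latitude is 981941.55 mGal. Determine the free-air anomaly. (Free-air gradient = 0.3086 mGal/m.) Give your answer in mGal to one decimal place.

Free-air correction = 0.3086 × 914.0 = 282.06 mGal
Free-air anomaly = 981606.09 − 981941.55 + (282.06) = -53.40 mGal

-53.4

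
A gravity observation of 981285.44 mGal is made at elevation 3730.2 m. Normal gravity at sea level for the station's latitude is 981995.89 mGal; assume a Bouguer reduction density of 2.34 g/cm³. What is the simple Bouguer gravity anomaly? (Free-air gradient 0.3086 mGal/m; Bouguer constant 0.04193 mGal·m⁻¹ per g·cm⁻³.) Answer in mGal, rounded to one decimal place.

74.7

Free-air correction = 0.3086 × 3730.2 = 1151.14 mGal
Free-air anomaly = 981285.44 − 981995.89 + (1151.14) = 440.69 mGal
Bouguer slab correction = 0.04193 × 2.34 × 3730.2 = 365.99 mGal
Simple Bouguer anomaly = 440.69 − (365.99) = 74.70 mGal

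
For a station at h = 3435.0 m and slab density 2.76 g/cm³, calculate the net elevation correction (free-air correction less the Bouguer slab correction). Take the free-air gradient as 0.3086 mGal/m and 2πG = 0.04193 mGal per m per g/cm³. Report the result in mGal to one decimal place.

Combined gradient = 0.3086 − 0.04193 × 2.76 = 0.1928732 mGal/m
Combined elevation correction = 0.1928732 × 3435.0 = 662.5 mGal

662.5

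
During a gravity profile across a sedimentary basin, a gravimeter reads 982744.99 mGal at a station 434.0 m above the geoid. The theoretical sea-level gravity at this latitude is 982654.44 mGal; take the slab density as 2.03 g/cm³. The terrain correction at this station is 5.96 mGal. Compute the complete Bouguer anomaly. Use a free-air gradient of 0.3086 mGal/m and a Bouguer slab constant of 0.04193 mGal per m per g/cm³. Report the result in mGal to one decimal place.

193.5

Free-air correction = 0.3086 × 434.0 = 133.93 mGal
Free-air anomaly = 982744.99 − 982654.44 + (133.93) = 224.48 mGal
Bouguer slab correction = 0.04193 × 2.03 × 434.0 = 36.94 mGal
Simple Bouguer anomaly = 224.48 − (36.94) = 187.54 mGal
Complete Bouguer anomaly = 187.54 + 5.96 = 193.50 mGal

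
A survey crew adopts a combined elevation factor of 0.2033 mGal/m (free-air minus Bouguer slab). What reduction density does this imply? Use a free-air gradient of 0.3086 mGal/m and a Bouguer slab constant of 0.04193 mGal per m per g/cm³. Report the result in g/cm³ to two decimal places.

0.2033 = 0.3086 − 0.04193 × ρ
ρ = (0.3086 − 0.2033) / 0.04193 = 2.51 g/cm³

2.51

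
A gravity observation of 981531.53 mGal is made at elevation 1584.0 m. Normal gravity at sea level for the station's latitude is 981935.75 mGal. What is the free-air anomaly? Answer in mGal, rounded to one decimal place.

Free-air correction = 0.3086 × 1584.0 = 488.82 mGal
Free-air anomaly = 981531.53 − 981935.75 + (488.82) = 84.60 mGal

84.6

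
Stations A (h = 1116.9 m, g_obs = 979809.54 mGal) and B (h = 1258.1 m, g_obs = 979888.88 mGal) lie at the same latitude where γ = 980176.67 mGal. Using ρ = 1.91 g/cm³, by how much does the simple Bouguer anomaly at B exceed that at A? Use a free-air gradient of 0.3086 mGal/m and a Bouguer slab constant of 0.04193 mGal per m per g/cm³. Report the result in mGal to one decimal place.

111.6

Δg_SB(A) = 979809.54 − 980176.67 + 0.3086×1116.9 − 0.04193×1.91×1116.9 = -111.90 mGal
Δg_SB(B) = 979888.88 − 980176.67 + 0.3086×1258.1 − 0.04193×1.91×1258.1 = -0.30 mGal
Difference = -0.30 − (-111.90) = 111.60 mGal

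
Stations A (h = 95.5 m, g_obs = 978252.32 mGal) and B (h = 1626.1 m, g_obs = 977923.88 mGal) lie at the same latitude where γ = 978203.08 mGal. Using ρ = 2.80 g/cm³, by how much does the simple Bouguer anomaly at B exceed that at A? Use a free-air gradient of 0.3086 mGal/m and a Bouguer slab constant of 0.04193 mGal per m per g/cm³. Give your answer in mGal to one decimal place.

Δg_SB(A) = 978252.32 − 978203.08 + 0.3086×95.5 − 0.04193×2.80×95.5 = 67.50 mGal
Δg_SB(B) = 977923.88 − 978203.08 + 0.3086×1626.1 − 0.04193×2.80×1626.1 = 31.70 mGal
Difference = 31.70 − (67.50) = -35.80 mGal

-35.8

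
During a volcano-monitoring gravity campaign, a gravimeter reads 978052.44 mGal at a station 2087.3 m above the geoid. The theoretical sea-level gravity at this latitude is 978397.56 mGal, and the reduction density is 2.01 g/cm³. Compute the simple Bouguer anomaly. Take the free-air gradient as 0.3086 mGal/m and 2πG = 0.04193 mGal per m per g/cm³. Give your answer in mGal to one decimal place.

Free-air correction = 0.3086 × 2087.3 = 644.14 mGal
Free-air anomaly = 978052.44 − 978397.56 + (644.14) = 299.02 mGal
Bouguer slab correction = 0.04193 × 2.01 × 2087.3 = 175.92 mGal
Simple Bouguer anomaly = 299.02 − (175.92) = 123.10 mGal

123.1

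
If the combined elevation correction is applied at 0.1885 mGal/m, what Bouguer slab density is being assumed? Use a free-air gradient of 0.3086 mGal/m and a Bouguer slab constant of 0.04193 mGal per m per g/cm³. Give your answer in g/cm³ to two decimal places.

2.86

0.1885 = 0.3086 − 0.04193 × ρ
ρ = (0.3086 − 0.1885) / 0.04193 = 2.86 g/cm³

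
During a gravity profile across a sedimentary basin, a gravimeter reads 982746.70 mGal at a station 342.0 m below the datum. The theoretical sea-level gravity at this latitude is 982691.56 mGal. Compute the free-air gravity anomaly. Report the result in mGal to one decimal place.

-50.4

Free-air correction = 0.3086 × -342.0 = -105.54 mGal
Free-air anomaly = 982746.70 − 982691.56 + (-105.54) = -50.40 mGal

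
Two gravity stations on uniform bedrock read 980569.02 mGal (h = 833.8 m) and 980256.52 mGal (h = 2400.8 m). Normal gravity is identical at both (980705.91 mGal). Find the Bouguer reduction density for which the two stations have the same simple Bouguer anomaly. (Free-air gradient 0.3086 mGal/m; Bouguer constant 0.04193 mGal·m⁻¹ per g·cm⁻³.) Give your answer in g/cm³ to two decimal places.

Δg_obs = 980256.52 − 980569.02 = -312.50 mGal over Δh = 2400.8 − 833.8 = 1567.0 m
Equal Bouguer anomalies ⇒ Δg_obs + (0.3086 − 0.04193ρ)·Δh = 0
0.3086 − 0.04193ρ = −Δg_obs/Δh = 0.19943
ρ = (0.3086 − 0.19943) / 0.04193 = 2.60 g/cm³

2.60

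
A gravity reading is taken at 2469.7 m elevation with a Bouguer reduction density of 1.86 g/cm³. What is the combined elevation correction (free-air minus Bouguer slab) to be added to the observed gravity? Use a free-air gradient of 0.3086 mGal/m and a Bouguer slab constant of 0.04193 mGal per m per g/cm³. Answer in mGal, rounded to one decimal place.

Combined gradient = 0.3086 − 0.04193 × 1.86 = 0.2306102 mGal/m
Combined elevation correction = 0.2306102 × 2469.7 = 569.5 mGal

569.5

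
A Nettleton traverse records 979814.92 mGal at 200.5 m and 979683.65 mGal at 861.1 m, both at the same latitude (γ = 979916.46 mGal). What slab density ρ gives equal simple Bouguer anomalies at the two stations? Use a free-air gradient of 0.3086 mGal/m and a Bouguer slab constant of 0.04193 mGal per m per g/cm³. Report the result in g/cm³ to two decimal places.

Δg_obs = 979683.65 − 979814.92 = -131.27 mGal over Δh = 861.1 − 200.5 = 660.6 m
Equal Bouguer anomalies ⇒ Δg_obs + (0.3086 − 0.04193ρ)·Δh = 0
0.3086 − 0.04193ρ = −Δg_obs/Δh = 0.19871
ρ = (0.3086 − 0.19871) / 0.04193 = 2.62 g/cm³

2.62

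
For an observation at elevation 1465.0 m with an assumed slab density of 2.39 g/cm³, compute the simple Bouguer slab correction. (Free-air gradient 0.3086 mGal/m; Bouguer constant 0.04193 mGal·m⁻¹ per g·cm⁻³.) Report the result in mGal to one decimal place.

146.8

Bouguer slab correction = 0.04193 × 2.39 × 1465.0 = 146.8 mGal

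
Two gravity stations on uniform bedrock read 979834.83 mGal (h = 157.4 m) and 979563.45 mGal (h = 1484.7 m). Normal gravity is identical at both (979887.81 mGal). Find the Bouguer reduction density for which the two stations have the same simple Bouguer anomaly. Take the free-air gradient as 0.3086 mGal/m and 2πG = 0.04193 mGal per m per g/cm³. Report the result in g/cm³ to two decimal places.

Δg_obs = 979563.45 − 979834.83 = -271.38 mGal over Δh = 1484.7 − 157.4 = 1327.3 m
Equal Bouguer anomalies ⇒ Δg_obs + (0.3086 − 0.04193ρ)·Δh = 0
0.3086 − 0.04193ρ = −Δg_obs/Δh = 0.20446
ρ = (0.3086 − 0.20446) / 0.04193 = 2.48 g/cm³

2.48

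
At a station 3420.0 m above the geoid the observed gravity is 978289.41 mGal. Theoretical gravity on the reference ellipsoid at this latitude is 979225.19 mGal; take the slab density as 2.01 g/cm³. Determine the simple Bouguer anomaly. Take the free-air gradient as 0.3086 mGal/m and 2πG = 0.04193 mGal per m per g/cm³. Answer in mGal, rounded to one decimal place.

Free-air correction = 0.3086 × 3420.0 = 1055.41 mGal
Free-air anomaly = 978289.41 − 979225.19 + (1055.41) = 119.63 mGal
Bouguer slab correction = 0.04193 × 2.01 × 3420.0 = 288.24 mGal
Simple Bouguer anomaly = 119.63 − (288.24) = -168.61 mGal

-168.6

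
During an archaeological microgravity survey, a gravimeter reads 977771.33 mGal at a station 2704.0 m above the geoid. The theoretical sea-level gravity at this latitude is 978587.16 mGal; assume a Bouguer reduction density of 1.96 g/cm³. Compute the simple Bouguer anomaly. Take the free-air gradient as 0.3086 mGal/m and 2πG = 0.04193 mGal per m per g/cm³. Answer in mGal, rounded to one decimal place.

-203.6

Free-air correction = 0.3086 × 2704.0 = 834.45 mGal
Free-air anomaly = 977771.33 − 978587.16 + (834.45) = 18.62 mGal
Bouguer slab correction = 0.04193 × 1.96 × 2704.0 = 222.22 mGal
Simple Bouguer anomaly = 18.62 − (222.22) = -203.60 mGal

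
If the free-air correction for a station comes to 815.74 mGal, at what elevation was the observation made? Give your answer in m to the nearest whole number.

h = 815.74 / 0.3086 = 2643.36 m

2643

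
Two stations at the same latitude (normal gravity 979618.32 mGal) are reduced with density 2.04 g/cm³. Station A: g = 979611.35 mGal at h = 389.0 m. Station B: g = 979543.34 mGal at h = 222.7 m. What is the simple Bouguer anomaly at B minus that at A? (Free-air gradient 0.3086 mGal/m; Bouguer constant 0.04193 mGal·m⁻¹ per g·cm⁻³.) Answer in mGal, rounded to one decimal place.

-105.1

Δg_SB(A) = 979611.35 − 979618.32 + 0.3086×389.0 − 0.04193×2.04×389.0 = 79.80 mGal
Δg_SB(B) = 979543.34 − 979618.32 + 0.3086×222.7 − 0.04193×2.04×222.7 = -25.30 mGal
Difference = -25.30 − (79.80) = -105.10 mGal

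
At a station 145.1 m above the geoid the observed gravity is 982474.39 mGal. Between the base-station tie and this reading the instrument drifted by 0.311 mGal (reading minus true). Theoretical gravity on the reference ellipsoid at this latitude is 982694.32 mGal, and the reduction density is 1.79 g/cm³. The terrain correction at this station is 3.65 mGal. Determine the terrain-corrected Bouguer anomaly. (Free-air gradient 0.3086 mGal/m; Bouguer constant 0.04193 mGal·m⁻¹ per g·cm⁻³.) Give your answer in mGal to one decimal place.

Drift-corrected reading = 982474.39 − (0.311) = 982474.079 mGal
Free-air correction = 0.3086 × 145.1 = 44.78 mGal
Free-air anomaly = 982474.079 − 982694.32 + (44.78) = -175.461 mGal
Bouguer slab correction = 0.04193 × 1.79 × 145.1 = 10.89 mGal
Simple Bouguer anomaly = -175.461 − (10.89) = -186.351 mGal
Complete Bouguer anomaly = -186.351 + 3.65 = -182.701 mGal

-182.7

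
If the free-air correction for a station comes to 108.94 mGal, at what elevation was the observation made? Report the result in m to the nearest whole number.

353

h = 108.94 / 0.3086 = 353.01 m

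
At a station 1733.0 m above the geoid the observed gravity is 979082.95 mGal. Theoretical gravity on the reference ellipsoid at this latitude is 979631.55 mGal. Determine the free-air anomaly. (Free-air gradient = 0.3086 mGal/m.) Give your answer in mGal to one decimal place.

Free-air correction = 0.3086 × 1733.0 = 534.80 mGal
Free-air anomaly = 979082.95 − 979631.55 + (534.80) = -13.80 mGal

-13.8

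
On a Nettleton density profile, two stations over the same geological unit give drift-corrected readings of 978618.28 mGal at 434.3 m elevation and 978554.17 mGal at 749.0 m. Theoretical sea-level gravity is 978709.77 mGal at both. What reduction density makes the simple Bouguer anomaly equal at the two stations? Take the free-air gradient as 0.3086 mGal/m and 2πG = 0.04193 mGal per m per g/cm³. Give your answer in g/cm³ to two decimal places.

2.50

Δg_obs = 978554.17 − 978618.28 = -64.11 mGal over Δh = 749.0 − 434.3 = 314.7 m
Equal Bouguer anomalies ⇒ Δg_obs + (0.3086 − 0.04193ρ)·Δh = 0
0.3086 − 0.04193ρ = −Δg_obs/Δh = 0.20372
ρ = (0.3086 − 0.20372) / 0.04193 = 2.50 g/cm³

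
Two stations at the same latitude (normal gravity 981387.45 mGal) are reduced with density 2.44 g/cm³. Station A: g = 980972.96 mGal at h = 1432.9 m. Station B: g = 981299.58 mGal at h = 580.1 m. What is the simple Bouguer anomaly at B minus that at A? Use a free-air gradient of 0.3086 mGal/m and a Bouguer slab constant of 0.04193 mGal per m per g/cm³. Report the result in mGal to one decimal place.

150.7

Δg_SB(A) = 980972.96 − 981387.45 + 0.3086×1432.9 − 0.04193×2.44×1432.9 = -118.90 mGal
Δg_SB(B) = 981299.58 − 981387.45 + 0.3086×580.1 − 0.04193×2.44×580.1 = 31.80 mGal
Difference = 31.80 − (-118.90) = 150.70 mGal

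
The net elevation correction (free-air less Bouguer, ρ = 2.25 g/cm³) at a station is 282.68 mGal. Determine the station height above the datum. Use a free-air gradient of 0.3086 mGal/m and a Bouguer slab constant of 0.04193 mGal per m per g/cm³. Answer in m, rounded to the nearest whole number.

1319

Combined gradient = 0.3086 − 0.04193 × 2.25 = 0.2142575 mGal/m
h = 282.68 / 0.2142575 = 1319.35 m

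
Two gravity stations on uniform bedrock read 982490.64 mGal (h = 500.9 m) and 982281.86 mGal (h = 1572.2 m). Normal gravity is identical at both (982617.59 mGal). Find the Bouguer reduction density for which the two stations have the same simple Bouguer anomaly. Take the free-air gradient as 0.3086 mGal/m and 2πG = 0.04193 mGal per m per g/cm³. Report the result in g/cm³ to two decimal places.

Δg_obs = 982281.86 − 982490.64 = -208.78 mGal over Δh = 1572.2 − 500.9 = 1071.3 m
Equal Bouguer anomalies ⇒ Δg_obs + (0.3086 − 0.04193ρ)·Δh = 0
0.3086 − 0.04193ρ = −Δg_obs/Δh = 0.19488
ρ = (0.3086 − 0.19488) / 0.04193 = 2.71 g/cm³

2.71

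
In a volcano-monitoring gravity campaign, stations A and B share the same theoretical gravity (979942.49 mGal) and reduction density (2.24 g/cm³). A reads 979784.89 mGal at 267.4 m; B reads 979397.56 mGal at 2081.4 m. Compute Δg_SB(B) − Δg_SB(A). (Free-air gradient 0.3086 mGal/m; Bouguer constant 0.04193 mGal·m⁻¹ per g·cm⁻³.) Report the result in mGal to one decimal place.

Δg_SB(A) = 979784.89 − 979942.49 + 0.3086×267.4 − 0.04193×2.24×267.4 = -100.20 mGal
Δg_SB(B) = 979397.56 − 979942.49 + 0.3086×2081.4 − 0.04193×2.24×2081.4 = -98.10 mGal
Difference = -98.10 − (-100.20) = 2.10 mGal

2.1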